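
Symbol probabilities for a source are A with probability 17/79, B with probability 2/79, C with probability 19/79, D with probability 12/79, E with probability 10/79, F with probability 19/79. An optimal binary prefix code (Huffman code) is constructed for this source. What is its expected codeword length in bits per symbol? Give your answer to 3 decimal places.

Repeatedly combine the two least-probable nodes; the expected code length is the sum of the merged weights.
merge 2/79 + 10/79 → 12/79
merge 12/79 + 12/79 → 24/79
merge 17/79 + 19/79 → 36/79
merge 19/79 + 24/79 → 43/79
merge 36/79 + 43/79 → 1
L = 12/79 + 24/79 + 36/79 + 43/79 + 1 = 194/79 ≈ 2.456 bits/symbol.

2.456 bits/symbol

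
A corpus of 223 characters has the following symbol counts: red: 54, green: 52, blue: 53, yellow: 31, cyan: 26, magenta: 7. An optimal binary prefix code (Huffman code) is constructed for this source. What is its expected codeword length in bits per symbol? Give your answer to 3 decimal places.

Probabilities are the counts divided by 223.
Repeatedly combine the two least-probable nodes; the expected code length is the sum of the merged weights.
merge 7/223 + 26/223 → 33/223
merge 31/223 + 33/223 → 64/223
merge 52/223 + 53/223 → 105/223
merge 54/223 + 64/223 → 118/223
merge 105/223 + 118/223 → 1
L = 33/223 + 64/223 + 105/223 + 118/223 + 1 = 543/223 ≈ 2.435 bits/symbol.

2.435 bits/symbol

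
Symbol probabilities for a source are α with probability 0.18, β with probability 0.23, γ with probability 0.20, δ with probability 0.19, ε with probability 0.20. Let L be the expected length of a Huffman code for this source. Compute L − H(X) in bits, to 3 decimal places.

0.053 bits

Entropy H = −Σ p log₂ p ≈ 2.3170 bits.
Huffman merges: 9/50+19/100→37/100; 1/5+1/5→2/5; 23/100+37/100→3/5; 2/5+3/5→1. L = 237/100 ≈ 2.3700.
L − H = 2.3700 − 2.3170 = 0.053 bits.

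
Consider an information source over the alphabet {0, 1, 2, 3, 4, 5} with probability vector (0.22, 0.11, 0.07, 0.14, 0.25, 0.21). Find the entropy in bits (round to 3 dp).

H = −Σ pᵢ log₂ pᵢ.
−0.22·log₂(0.22) = 0.4806
−0.11·log₂(0.11) = 0.3503
−0.07·log₂(0.07) = 0.2686
−0.14·log₂(0.14) = 0.3971
−0.25·log₂(0.25) = 0.5000
−0.21·log₂(0.21) = 0.4728
Sum ≈ 2.4693 → 2.469 bits.

2.469 bits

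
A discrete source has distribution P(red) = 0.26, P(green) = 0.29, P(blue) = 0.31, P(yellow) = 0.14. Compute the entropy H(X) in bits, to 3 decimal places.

1.944 bits

H = −Σ pᵢ log₂ pᵢ.
−0.26·log₂(0.26) = 0.5053
−0.29·log₂(0.29) = 0.5179
−0.31·log₂(0.31) = 0.5238
−0.14·log₂(0.14) = 0.3971
Sum ≈ 1.9441 → 1.944 bits.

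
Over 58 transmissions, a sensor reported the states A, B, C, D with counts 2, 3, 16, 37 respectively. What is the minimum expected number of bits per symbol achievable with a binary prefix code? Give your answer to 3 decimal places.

1.448 bits/symbol

Probabilities are the counts divided by 58.
Repeatedly combine the two least-probable nodes; the expected code length is the sum of the merged weights.
merge 1/29 + 3/58 → 5/58
merge 5/58 + 8/29 → 21/58
merge 21/58 + 37/58 → 1
L = 5/58 + 21/58 + 1 = 42/29 ≈ 1.448 bits/symbol.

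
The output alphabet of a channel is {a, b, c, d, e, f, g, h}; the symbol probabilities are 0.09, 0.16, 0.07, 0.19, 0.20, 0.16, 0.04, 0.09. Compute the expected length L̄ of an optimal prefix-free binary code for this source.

2.9 bits/symbol

Repeatedly combine the two least-probable nodes; the expected code length is the sum of the merged weights.
merge 1/25 + 7/100 → 11/100
merge 9/100 + 9/100 → 9/50
merge 11/100 + 4/25 → 27/100
merge 4/25 + 9/50 → 17/50
merge 19/100 + 1/5 → 39/100
merge 27/100 + 17/50 → 61/100
merge 39/100 + 61/100 → 1
L = 11/100 + 9/50 + 27/100 + 17/50 + 39/100 + 61/100 + 1 = 29/10 = 2.9 bits/symbol.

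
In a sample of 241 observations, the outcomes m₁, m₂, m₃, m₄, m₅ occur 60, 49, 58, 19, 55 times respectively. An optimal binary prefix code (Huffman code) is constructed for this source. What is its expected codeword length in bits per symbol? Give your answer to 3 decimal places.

Probabilities are the counts divided by 241.
Repeatedly combine the two least-probable nodes; the expected code length is the sum of the merged weights.
merge 19/241 + 49/241 → 68/241
merge 55/241 + 58/241 → 113/241
merge 60/241 + 68/241 → 128/241
merge 113/241 + 128/241 → 1
L = 68/241 + 113/241 + 128/241 + 1 = 550/241 ≈ 2.282 bits/symbol.

2.282 bits/symbol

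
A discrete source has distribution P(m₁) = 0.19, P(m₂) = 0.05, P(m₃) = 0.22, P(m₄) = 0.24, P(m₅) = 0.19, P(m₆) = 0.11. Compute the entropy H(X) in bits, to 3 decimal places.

2.452 bits

H = −Σ pᵢ log₂ pᵢ.
−0.19·log₂(0.19) = 0.4552
−0.05·log₂(0.05) = 0.2161
−0.22·log₂(0.22) = 0.4806
−0.24·log₂(0.24) = 0.4941
−0.19·log₂(0.19) = 0.4552
−0.11·log₂(0.11) = 0.3503
Sum ≈ 2.4515 → 2.452 bits.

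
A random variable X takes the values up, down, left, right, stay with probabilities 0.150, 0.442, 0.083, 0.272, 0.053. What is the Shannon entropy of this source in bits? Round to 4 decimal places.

H = −Σ pᵢ log₂ pᵢ.
−0.150·log₂(0.150) = 0.4105
−0.442·log₂(0.442) = 0.5206
−0.083·log₂(0.083) = 0.2980
−0.272·log₂(0.272) = 0.5109
−0.053·log₂(0.053) = 0.2246
Sum ≈ 1.9647 → 1.9647 bits.

1.9647 bits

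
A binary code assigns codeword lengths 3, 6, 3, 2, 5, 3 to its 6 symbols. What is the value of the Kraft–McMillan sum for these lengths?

With common denominator 2^6 = 64: Σ 2^(−ℓᵢ) = 8/64 + 1/64 + 8/64 + 16/64 + 2/64 + 8/64 = 43/64 = 0.671875.

0.671875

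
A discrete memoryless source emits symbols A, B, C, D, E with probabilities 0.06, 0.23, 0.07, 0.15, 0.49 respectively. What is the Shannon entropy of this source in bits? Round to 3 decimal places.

1.915 bits

H = −Σ pᵢ log₂ pᵢ.
−0.06·log₂(0.06) = 0.2435
−0.23·log₂(0.23) = 0.4877
−0.07·log₂(0.07) = 0.2686
−0.15·log₂(0.15) = 0.4105
−0.49·log₂(0.49) = 0.5043
Sum ≈ 1.9146 → 1.915 bits.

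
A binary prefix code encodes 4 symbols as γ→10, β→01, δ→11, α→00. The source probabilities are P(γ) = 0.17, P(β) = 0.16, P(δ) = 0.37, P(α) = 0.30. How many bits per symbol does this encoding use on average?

2 bits/symbol

L̄ = Σ pᵢ·ℓᵢ = 0.17·2 + 0.16·2 + 0.37·2 + 0.30·2 = 2 bits/symbol.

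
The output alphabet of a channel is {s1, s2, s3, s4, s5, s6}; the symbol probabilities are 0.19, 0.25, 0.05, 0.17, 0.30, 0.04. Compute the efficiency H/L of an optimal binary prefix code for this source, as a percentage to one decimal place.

Entropy H = −Σ p log₂ p ≈ 2.3128 bits.
Huffman merges: 1/25+1/20→9/100; 9/100+17/100→13/50; 19/100+1/4→11/25; 13/50+3/10→14/25; 11/25+14/25→1. L = 47/20 ≈ 2.3500.
Efficiency = H/L = 2.3128/2.3500 = 98.4%.

98.4%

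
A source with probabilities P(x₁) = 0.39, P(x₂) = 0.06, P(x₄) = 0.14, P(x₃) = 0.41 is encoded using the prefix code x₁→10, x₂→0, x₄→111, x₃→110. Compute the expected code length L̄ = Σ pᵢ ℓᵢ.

2.49 bits/symbol

L̄ = Σ pᵢ·ℓᵢ = 0.39·2 + 0.06·1 + 0.14·3 + 0.41·3 = 2.49 bits/symbol.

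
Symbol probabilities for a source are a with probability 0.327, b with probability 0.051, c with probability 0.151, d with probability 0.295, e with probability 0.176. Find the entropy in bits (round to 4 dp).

H = −Σ pᵢ log₂ pᵢ.
−0.327·log₂(0.327) = 0.5273
−0.051·log₂(0.051) = 0.2190
−0.151·log₂(0.151) = 0.4118
−0.295·log₂(0.295) = 0.5196
−0.176·log₂(0.176) = 0.4411
Sum ≈ 2.1188 → 2.1188 bits.

2.1188 bits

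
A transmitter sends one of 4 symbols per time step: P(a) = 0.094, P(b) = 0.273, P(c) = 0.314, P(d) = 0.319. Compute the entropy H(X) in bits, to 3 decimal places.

H = −Σ pᵢ log₂ pᵢ.
−0.094·log₂(0.094) = 0.3207
−0.273·log₂(0.273) = 0.5113
−0.314·log₂(0.314) = 0.5247
−0.319·log₂(0.319) = 0.5258
Sum ≈ 1.8826 → 1.883 bits.

1.883 bits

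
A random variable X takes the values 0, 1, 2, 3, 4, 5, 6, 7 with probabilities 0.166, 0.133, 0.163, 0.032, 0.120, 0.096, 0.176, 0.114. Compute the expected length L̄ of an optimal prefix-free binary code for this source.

2.952 bits/symbol

Repeatedly combine the two least-probable nodes; the expected code length is the sum of the merged weights.
merge 4/125 + 12/125 → 16/125
merge 57/500 + 3/25 → 117/500
merge 16/125 + 133/1000 → 261/1000
merge 163/1000 + 83/500 → 329/1000
merge 22/125 + 117/500 → 41/100
merge 261/1000 + 329/1000 → 59/100
merge 41/100 + 59/100 → 1
L = 16/125 + 117/500 + 261/1000 + 329/1000 + 41/100 + 59/100 + 1 = 369/125 = 2.952 bits/symbol.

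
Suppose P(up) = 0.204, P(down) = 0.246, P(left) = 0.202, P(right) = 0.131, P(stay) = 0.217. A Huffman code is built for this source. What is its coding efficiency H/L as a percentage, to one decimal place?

Entropy H = −Σ p log₂ p ≈ 2.2942 bits.
Huffman merges: 131/1000+101/500→333/1000; 51/250+217/1000→421/1000; 123/500+333/1000→579/1000; 421/1000+579/1000→1. L = 2333/1000 ≈ 2.3330.
Efficiency = H/L = 2.2942/2.3330 = 98.3%.

98.3%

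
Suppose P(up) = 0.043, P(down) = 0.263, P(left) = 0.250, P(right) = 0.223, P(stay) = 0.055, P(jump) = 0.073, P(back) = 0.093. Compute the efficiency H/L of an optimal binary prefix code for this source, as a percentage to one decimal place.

99.3%

Entropy H = −Σ p log₂ p ≈ 2.5092 bits.
Huffman merges: 43/1000+11/200→49/500; 73/1000+93/1000→83/500; 49/500+83/500→33/125; 223/1000+1/4→473/1000; 263/1000+33/125→527/1000; 473/1000+527/1000→1. L = 316/125 ≈ 2.5280.
Efficiency = H/L = 2.5092/2.5280 = 99.3%.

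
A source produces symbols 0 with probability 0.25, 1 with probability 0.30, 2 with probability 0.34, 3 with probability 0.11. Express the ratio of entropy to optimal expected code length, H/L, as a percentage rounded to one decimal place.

Entropy H = −Σ p log₂ p ≈ 1.9006 bits.
Huffman merges: 11/100+1/4→9/25; 3/10+17/50→16/25; 9/25+16/25→1. L = 2 ≈ 2.0000.
Efficiency = H/L = 1.9006/2.0000 = 95.0%.

95.0%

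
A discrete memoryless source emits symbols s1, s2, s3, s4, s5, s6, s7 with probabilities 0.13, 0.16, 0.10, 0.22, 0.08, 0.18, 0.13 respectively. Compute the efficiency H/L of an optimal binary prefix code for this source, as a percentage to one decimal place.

98.5%

Entropy H = −Σ p log₂ p ≈ 2.7379 bits.
Huffman merges: 2/25+1/10→9/50; 13/100+13/100→13/50; 4/25+9/50→17/50; 9/50+11/50→2/5; 13/50+17/50→3/5; 2/5+3/5→1. L = 139/50 ≈ 2.7800.
Efficiency = H/L = 2.7379/2.7800 = 98.5%.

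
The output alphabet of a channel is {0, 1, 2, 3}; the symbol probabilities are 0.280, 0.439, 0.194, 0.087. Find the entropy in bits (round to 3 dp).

H = −Σ pᵢ log₂ pᵢ.
−0.280·log₂(0.280) = 0.5142
−0.439·log₂(0.439) = 0.5214
−0.194·log₂(0.194) = 0.4590
−0.087·log₂(0.087) = 0.3065
Sum ≈ 1.8011 → 1.801 bits.

1.801 bits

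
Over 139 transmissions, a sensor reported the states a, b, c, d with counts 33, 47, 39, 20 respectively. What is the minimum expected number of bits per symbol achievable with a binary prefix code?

2 bits/symbol

Probabilities are the counts divided by 139.
Repeatedly combine the two least-probable nodes; the expected code length is the sum of the merged weights.
merge 20/139 + 33/139 → 53/139
merge 39/139 + 47/139 → 86/139
merge 53/139 + 86/139 → 1
L = 53/139 + 86/139 + 1 = 2 bits/symbol.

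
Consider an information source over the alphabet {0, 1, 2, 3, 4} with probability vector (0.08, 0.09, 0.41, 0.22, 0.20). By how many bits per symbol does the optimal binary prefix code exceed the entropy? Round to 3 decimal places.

Entropy H = −Σ p log₂ p ≈ 2.0765 bits.
Huffman merges: 2/25+9/100→17/100; 17/100+1/5→37/100; 11/50+37/100→59/100; 41/100+59/100→1. L = 213/100 ≈ 2.1300.
L − H = 2.1300 − 2.0765 = 0.053 bits.

0.053 bits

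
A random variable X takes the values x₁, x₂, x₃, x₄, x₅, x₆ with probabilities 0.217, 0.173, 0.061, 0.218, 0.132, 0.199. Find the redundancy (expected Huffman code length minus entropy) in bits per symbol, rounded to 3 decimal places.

0.068 bits

Entropy H = −Σ p log₂ p ≈ 2.4905 bits.
Huffman merges: 61/1000+33/250→193/1000; 173/1000+193/1000→183/500; 199/1000+217/1000→52/125; 109/500+183/500→73/125; 52/125+73/125→1. L = 2559/1000 ≈ 2.5590.
L − H = 2.5590 − 2.4905 = 0.068 bits.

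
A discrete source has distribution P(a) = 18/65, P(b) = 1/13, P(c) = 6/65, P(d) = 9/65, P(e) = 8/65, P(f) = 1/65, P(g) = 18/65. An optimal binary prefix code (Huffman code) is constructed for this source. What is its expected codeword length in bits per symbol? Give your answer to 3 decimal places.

2.538 bits/symbol

Repeatedly combine the two least-probable nodes; the expected code length is the sum of the merged weights.
merge 1/65 + 1/13 → 6/65
merge 6/65 + 6/65 → 12/65
merge 8/65 + 9/65 → 17/65
merge 12/65 + 17/65 → 29/65
merge 18/65 + 18/65 → 36/65
merge 29/65 + 36/65 → 1
L = 6/65 + 12/65 + 17/65 + 29/65 + 36/65 + 1 = 33/13 ≈ 2.538 bits/symbol.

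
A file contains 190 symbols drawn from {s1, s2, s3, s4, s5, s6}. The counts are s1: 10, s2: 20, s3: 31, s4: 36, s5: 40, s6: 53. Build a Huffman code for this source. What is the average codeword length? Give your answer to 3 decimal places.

Probabilities are the counts divided by 190.
Repeatedly combine the two least-probable nodes; the expected code length is the sum of the merged weights.
merge 1/19 + 2/19 → 3/19
merge 3/19 + 31/190 → 61/190
merge 18/95 + 4/19 → 2/5
merge 53/190 + 61/190 → 3/5
merge 2/5 + 3/5 → 1
L = 3/19 + 61/190 + 2/5 + 3/5 + 1 = 471/190 ≈ 2.479 bits/symbol.

2.479 bits/symbol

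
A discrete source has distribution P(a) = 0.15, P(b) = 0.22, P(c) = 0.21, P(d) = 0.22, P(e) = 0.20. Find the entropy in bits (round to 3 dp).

2.309 bits

H = −Σ pᵢ log₂ pᵢ.
−0.15·log₂(0.15) = 0.4105
−0.22·log₂(0.22) = 0.4806
−0.21·log₂(0.21) = 0.4728
−0.22·log₂(0.22) = 0.4806
−0.20·log₂(0.20) = 0.4644
Sum ≈ 2.3089 → 2.309 bits.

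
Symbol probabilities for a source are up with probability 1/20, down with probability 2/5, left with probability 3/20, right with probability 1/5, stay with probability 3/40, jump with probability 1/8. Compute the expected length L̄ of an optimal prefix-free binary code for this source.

2.325 bits/symbol

Repeatedly combine the two least-probable nodes; the expected code length is the sum of the merged weights.
merge 1/20 + 3/40 → 1/8
merge 1/8 + 1/8 → 1/4
merge 3/20 + 1/5 → 7/20
merge 1/4 + 7/20 → 3/5
merge 2/5 + 3/5 → 1
L = 1/8 + 1/4 + 7/20 + 3/5 + 1 = 93/40 = 2.325 bits/symbol.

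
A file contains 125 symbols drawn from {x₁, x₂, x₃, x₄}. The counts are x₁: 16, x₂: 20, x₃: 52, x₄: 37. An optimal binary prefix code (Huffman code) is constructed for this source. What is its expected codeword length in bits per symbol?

Probabilities are the counts divided by 125.
Repeatedly combine the two least-probable nodes; the expected code length is the sum of the merged weights.
merge 16/125 + 4/25 → 36/125
merge 36/125 + 37/125 → 73/125
merge 52/125 + 73/125 → 1
L = 36/125 + 73/125 + 1 = 234/125 = 1.872 bits/symbol.

1.872 bits/symbol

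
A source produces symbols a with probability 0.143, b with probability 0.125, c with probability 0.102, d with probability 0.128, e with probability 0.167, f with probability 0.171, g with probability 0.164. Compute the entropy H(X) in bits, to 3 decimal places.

2.786 bits

H = −Σ pᵢ log₂ pᵢ.
−0.143·log₂(0.143) = 0.4012
−0.125·log₂(0.125) = 0.3750
−0.102·log₂(0.102) = 0.3359
−0.128·log₂(0.128) = 0.3796
−0.167·log₂(0.167) = 0.4312
−0.171·log₂(0.171) = 0.4357
−0.164·log₂(0.164) = 0.4278
Sum ≈ 2.7864 → 2.786 bits.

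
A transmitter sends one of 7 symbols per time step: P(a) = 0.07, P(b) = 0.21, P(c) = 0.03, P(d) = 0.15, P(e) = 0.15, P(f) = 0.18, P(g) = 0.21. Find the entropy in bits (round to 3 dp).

H = −Σ pᵢ log₂ pᵢ.
−0.07·log₂(0.07) = 0.2686
−0.21·log₂(0.21) = 0.4728
−0.03·log₂(0.03) = 0.1518
−0.15·log₂(0.15) = 0.4105
−0.15·log₂(0.15) = 0.4105
−0.18·log₂(0.18) = 0.4453
−0.21·log₂(0.21) = 0.4728
Sum ≈ 2.6324 → 2.632 bits.

2.632 bits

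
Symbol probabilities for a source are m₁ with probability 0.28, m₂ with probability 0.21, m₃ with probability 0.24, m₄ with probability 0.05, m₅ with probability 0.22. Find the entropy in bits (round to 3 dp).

H = −Σ pᵢ log₂ pᵢ.
−0.28·log₂(0.28) = 0.5142
−0.21·log₂(0.21) = 0.4728
−0.24·log₂(0.24) = 0.4941
−0.05·log₂(0.05) = 0.2161
−0.22·log₂(0.22) = 0.4806
Sum ≈ 2.1778 → 2.178 bits.

2.178 bits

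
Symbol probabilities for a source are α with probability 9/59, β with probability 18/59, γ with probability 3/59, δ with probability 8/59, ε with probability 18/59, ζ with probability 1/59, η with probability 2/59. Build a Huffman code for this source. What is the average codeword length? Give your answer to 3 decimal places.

2.390 bits/symbol

Repeatedly combine the two least-probable nodes; the expected code length is the sum of the merged weights.
merge 1/59 + 2/59 → 3/59
merge 3/59 + 3/59 → 6/59
merge 6/59 + 8/59 → 14/59
merge 9/59 + 14/59 → 23/59
merge 18/59 + 18/59 → 36/59
merge 23/59 + 36/59 → 1
L = 3/59 + 6/59 + 14/59 + 23/59 + 36/59 + 1 = 141/59 ≈ 2.390 bits/symbol.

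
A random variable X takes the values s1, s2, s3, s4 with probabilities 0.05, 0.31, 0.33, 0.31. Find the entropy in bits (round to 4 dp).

1.7915 bits

H = −Σ pᵢ log₂ pᵢ.
−0.05·log₂(0.05) = 0.2161
−0.31·log₂(0.31) = 0.5238
−0.33·log₂(0.33) = 0.5278
−0.31·log₂(0.31) = 0.5238
Sum ≈ 1.7915 → 1.7915 bits.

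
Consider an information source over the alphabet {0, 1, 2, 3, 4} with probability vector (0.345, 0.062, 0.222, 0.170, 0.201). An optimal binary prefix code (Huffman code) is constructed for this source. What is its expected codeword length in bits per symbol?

2.232 bits/symbol

Repeatedly combine the two least-probable nodes; the expected code length is the sum of the merged weights.
merge 31/500 + 17/100 → 29/125
merge 201/1000 + 111/500 → 423/1000
merge 29/125 + 69/200 → 577/1000
merge 423/1000 + 577/1000 → 1
L = 29/125 + 423/1000 + 577/1000 + 1 = 279/125 = 2.232 bits/symbol.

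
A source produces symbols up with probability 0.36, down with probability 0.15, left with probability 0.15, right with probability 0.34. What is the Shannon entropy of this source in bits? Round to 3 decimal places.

1.881 bits

H = −Σ pᵢ log₂ pᵢ.
−0.36·log₂(0.36) = 0.5306
−0.15·log₂(0.15) = 0.4105
−0.15·log₂(0.15) = 0.4105
−0.34·log₂(0.34) = 0.5292
Sum ≈ 1.8809 → 1.881 bits.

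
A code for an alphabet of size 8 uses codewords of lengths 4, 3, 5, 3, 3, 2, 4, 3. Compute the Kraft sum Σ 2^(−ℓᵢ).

0.90625

With common denominator 2^5 = 32: Σ 2^(−ℓᵢ) = 2/32 + 4/32 + 1/32 + 4/32 + 4/32 + 8/32 + 2/32 + 4/32 = 29/32 = 0.90625.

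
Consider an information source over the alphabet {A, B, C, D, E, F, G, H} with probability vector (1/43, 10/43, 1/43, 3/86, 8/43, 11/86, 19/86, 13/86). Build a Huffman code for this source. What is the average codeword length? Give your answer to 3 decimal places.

Repeatedly combine the two least-probable nodes; the expected code length is the sum of the merged weights.
merge 1/43 + 1/43 → 2/43
merge 3/86 + 2/43 → 7/86
merge 7/86 + 11/86 → 9/43
merge 13/86 + 8/43 → 29/86
merge 9/43 + 19/86 → 37/86
merge 10/43 + 29/86 → 49/86
merge 37/86 + 49/86 → 1
L = 2/43 + 7/86 + 9/43 + 29/86 + 37/86 + 49/86 + 1 = 115/43 ≈ 2.674 bits/symbol.

2.674 bits/symbol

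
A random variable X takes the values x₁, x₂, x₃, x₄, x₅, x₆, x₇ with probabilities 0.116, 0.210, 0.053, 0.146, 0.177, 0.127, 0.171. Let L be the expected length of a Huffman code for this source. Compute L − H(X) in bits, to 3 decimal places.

Entropy H = −Σ p log₂ p ≈ 2.7192 bits.
Huffman merges: 53/1000+29/250→169/1000; 127/1000+73/500→273/1000; 169/1000+171/1000→17/50; 177/1000+21/100→387/1000; 273/1000+17/50→613/1000; 387/1000+613/1000→1. L = 1391/500 ≈ 2.7820.
L − H = 2.7820 − 2.7192 = 0.063 bits.

0.063 bits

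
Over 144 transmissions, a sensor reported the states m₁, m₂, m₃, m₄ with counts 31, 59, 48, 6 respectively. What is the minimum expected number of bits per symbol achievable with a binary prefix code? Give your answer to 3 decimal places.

1.847 bits/symbol

Probabilities are the counts divided by 144.
Repeatedly combine the two least-probable nodes; the expected code length is the sum of the merged weights.
merge 1/24 + 31/144 → 37/144
merge 37/144 + 1/3 → 85/144
merge 59/144 + 85/144 → 1
L = 37/144 + 85/144 + 1 = 133/72 ≈ 1.847 bits/symbol.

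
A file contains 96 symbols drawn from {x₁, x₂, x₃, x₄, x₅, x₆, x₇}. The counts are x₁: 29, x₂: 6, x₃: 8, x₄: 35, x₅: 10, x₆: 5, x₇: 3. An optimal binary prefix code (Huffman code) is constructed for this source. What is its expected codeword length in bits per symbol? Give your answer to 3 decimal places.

2.385 bits/symbol

Probabilities are the counts divided by 96.
Repeatedly combine the two least-probable nodes; the expected code length is the sum of the merged weights.
merge 1/32 + 5/96 → 1/12
merge 1/16 + 1/12 → 7/48
merge 1/12 + 5/48 → 3/16
merge 7/48 + 3/16 → 1/3
merge 29/96 + 1/3 → 61/96
merge 35/96 + 61/96 → 1
L = 1/12 + 7/48 + 3/16 + 1/3 + 61/96 + 1 = 229/96 ≈ 2.385 bits/symbol.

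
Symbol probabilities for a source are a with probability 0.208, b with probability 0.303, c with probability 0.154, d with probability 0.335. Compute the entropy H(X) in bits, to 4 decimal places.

H = −Σ pᵢ log₂ pᵢ.
−0.208·log₂(0.208) = 0.4712
−0.303·log₂(0.303) = 0.5220
−0.154·log₂(0.154) = 0.4156
−0.335·log₂(0.335) = 0.5286
Sum ≈ 1.9373 → 1.9373 bits.

1.9373 bits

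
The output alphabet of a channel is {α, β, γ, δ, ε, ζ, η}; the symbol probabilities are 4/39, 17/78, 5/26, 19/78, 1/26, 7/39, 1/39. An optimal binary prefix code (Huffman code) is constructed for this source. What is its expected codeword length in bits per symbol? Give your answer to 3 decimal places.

Repeatedly combine the two least-probable nodes; the expected code length is the sum of the merged weights.
merge 1/39 + 1/26 → 5/78
merge 5/78 + 4/39 → 1/6
merge 1/6 + 7/39 → 9/26
merge 5/26 + 17/78 → 16/39
merge 19/78 + 9/26 → 23/39
merge 16/39 + 23/39 → 1
L = 5/78 + 1/6 + 9/26 + 16/39 + 23/39 + 1 = 67/26 ≈ 2.577 bits/symbol.

2.577 bits/symbol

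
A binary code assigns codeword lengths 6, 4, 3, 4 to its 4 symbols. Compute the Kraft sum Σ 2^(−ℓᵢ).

0.265625

With common denominator 2^6 = 64: Σ 2^(−ℓᵢ) = 1/64 + 4/64 + 8/64 + 4/64 = 17/64 = 0.265625.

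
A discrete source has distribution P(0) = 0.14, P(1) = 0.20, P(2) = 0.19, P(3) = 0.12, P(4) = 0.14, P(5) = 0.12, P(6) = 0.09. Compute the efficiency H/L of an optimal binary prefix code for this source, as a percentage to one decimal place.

Entropy H = −Σ p log₂ p ≈ 2.7606 bits.
Huffman merges: 9/100+3/25→21/100; 3/25+7/50→13/50; 7/50+19/100→33/100; 1/5+21/100→41/100; 13/50+33/100→59/100; 41/100+59/100→1. L = 14/5 ≈ 2.8000.
Efficiency = H/L = 2.7606/2.8000 = 98.6%.

98.6%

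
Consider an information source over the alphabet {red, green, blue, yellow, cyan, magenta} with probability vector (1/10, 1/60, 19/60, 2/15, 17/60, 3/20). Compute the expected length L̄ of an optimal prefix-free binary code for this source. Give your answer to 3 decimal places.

Repeatedly combine the two least-probable nodes; the expected code length is the sum of the merged weights.
merge 1/60 + 1/10 → 7/60
merge 7/60 + 2/15 → 1/4
merge 3/20 + 1/4 → 2/5
merge 17/60 + 19/60 → 3/5
merge 2/5 + 3/5 → 1
L = 7/60 + 1/4 + 2/5 + 3/5 + 1 = 71/30 ≈ 2.367 bits/symbol.

2.367 bits/symbol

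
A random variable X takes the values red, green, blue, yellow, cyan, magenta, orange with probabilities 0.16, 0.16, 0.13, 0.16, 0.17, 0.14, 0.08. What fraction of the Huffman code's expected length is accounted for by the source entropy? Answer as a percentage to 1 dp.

98.1%

Entropy H = −Σ p log₂ p ≈ 2.7749 bits.
Huffman merges: 2/25+13/100→21/100; 7/50+4/25→3/10; 4/25+4/25→8/25; 17/100+21/100→19/50; 3/10+8/25→31/50; 19/50+31/50→1. L = 283/100 ≈ 2.8300.
Efficiency = H/L = 2.7749/2.8300 = 98.1%.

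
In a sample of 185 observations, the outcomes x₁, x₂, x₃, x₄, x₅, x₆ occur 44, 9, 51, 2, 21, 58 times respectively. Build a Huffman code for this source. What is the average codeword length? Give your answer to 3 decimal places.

2.232 bits/symbol

Probabilities are the counts divided by 185.
Repeatedly combine the two least-probable nodes; the expected code length is the sum of the merged weights.
merge 2/185 + 9/185 → 11/185
merge 11/185 + 21/185 → 32/185
merge 32/185 + 44/185 → 76/185
merge 51/185 + 58/185 → 109/185
merge 76/185 + 109/185 → 1
L = 11/185 + 32/185 + 76/185 + 109/185 + 1 = 413/185 ≈ 2.232 bits/symbol.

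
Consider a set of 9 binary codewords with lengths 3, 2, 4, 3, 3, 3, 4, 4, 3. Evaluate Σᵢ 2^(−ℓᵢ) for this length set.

With common denominator 2^4 = 16: Σ 2^(−ℓᵢ) = 2/16 + 4/16 + 1/16 + 2/16 + 2/16 + 2/16 + 1/16 + 1/16 + 2/16 = 17/16 = 1.0625.

1.0625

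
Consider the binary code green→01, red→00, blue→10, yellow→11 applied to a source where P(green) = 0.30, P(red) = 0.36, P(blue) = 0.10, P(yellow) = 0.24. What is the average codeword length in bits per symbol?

L̄ = Σ pᵢ·ℓᵢ = 0.30·2 + 0.36·2 + 0.10·2 + 0.24·2 = 2 bits/symbol.

2 bits/symbol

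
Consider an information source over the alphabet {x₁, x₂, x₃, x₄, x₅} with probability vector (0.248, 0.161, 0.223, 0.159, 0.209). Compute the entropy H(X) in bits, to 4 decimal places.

H = −Σ pᵢ log₂ pᵢ.
−0.248·log₂(0.248) = 0.4989
−0.161·log₂(0.161) = 0.4242
−0.223·log₂(0.223) = 0.4828
−0.159·log₂(0.159) = 0.4218
−0.209·log₂(0.209) = 0.4720
Sum ≈ 2.2997 → 2.2997 bits.

2.2997 bits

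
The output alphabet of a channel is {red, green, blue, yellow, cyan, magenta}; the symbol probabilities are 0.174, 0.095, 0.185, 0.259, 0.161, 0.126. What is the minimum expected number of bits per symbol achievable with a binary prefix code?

2.556 bits/symbol

Repeatedly combine the two least-probable nodes; the expected code length is the sum of the merged weights.
merge 19/200 + 63/500 → 221/1000
merge 161/1000 + 87/500 → 67/200
merge 37/200 + 221/1000 → 203/500
merge 259/1000 + 67/200 → 297/500
merge 203/500 + 297/500 → 1
L = 221/1000 + 67/200 + 203/500 + 297/500 + 1 = 639/250 = 2.556 bits/symbol.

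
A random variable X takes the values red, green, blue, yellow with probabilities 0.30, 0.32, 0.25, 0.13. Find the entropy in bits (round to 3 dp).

H = −Σ pᵢ log₂ pᵢ.
−0.30·log₂(0.30) = 0.5211
−0.32·log₂(0.32) = 0.5260
−0.25·log₂(0.25) = 0.5000
−0.13·log₂(0.13) = 0.3826
Sum ≈ 1.9298 → 1.930 bits.

1.930 bits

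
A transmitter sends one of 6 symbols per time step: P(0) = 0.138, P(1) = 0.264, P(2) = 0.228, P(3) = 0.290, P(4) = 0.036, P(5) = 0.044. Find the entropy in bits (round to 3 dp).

H = −Σ pᵢ log₂ pᵢ.
−0.138·log₂(0.138) = 0.3943
−0.264·log₂(0.264) = 0.5072
−0.228·log₂(0.228) = 0.4863
−0.290·log₂(0.290) = 0.5179
−0.036·log₂(0.036) = 0.1727
−0.044·log₂(0.044) = 0.1983
Sum ≈ 2.2767 → 2.277 bits.

2.277 bits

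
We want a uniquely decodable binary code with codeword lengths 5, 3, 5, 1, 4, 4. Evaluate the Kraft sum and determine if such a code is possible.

With common denominator 2^5 = 32: Σ 2^(−ℓᵢ) = 1/32 + 4/32 + 1/32 + 16/32 + 2/32 + 2/32 = 26/32 = 0.8125.
Kraft's inequality requires Σ ≤ 1; here Σ = 0.8125 ≤ 1, so such a prefix code exists.

0.8125; yes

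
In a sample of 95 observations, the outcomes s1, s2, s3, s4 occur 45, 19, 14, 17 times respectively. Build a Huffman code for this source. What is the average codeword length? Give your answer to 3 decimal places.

1.853 bits/symbol

Probabilities are the counts divided by 95.
Repeatedly combine the two least-probable nodes; the expected code length is the sum of the merged weights.
merge 14/95 + 17/95 → 31/95
merge 1/5 + 31/95 → 10/19
merge 9/19 + 10/19 → 1
L = 31/95 + 10/19 + 1 = 176/95 ≈ 1.853 bits/symbol.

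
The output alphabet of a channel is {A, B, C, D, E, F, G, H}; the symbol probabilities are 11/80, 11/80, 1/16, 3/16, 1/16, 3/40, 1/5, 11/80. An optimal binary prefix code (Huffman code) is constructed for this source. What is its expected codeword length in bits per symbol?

2.925 bits/symbol

Repeatedly combine the two least-probable nodes; the expected code length is the sum of the merged weights.
merge 1/16 + 1/16 → 1/8
merge 3/40 + 1/8 → 1/5
merge 11/80 + 11/80 → 11/40
merge 11/80 + 3/16 → 13/40
merge 1/5 + 1/5 → 2/5
merge 11/40 + 13/40 → 3/5
merge 2/5 + 3/5 → 1
L = 1/8 + 1/5 + 11/40 + 13/40 + 2/5 + 3/5 + 1 = 117/40 = 2.925 bits/symbol.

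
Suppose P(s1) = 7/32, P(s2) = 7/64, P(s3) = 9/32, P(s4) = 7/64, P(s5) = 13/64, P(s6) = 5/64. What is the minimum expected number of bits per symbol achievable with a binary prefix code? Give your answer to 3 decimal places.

2.484 bits/symbol

Repeatedly combine the two least-probable nodes; the expected code length is the sum of the merged weights.
merge 5/64 + 7/64 → 3/16
merge 7/64 + 3/16 → 19/64
merge 13/64 + 7/32 → 27/64
merge 9/32 + 19/64 → 37/64
merge 27/64 + 37/64 → 1
L = 3/16 + 19/64 + 27/64 + 37/64 + 1 = 159/64 ≈ 2.484 bits/symbol.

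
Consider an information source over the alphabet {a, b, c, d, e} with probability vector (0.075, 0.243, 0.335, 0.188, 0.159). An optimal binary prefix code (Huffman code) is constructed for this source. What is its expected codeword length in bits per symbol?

Repeatedly combine the two least-probable nodes; the expected code length is the sum of the merged weights.
merge 3/40 + 159/1000 → 117/500
merge 47/250 + 117/500 → 211/500
merge 243/1000 + 67/200 → 289/500
merge 211/500 + 289/500 → 1
L = 117/500 + 211/500 + 289/500 + 1 = 1117/500 = 2.234 bits/symbol.

2.234 bits/symbol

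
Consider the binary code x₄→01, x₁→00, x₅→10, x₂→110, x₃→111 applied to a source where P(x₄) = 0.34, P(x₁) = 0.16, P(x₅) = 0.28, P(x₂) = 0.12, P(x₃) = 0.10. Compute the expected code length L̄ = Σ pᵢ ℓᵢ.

L̄ = Σ pᵢ·ℓᵢ = 0.34·2 + 0.16·2 + 0.28·2 + 0.12·3 + 0.10·3 = 2.22 bits/symbol.

2.22 bits/symbol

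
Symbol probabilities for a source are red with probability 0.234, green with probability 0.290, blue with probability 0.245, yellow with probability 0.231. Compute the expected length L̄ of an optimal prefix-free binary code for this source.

Repeatedly combine the two least-probable nodes; the expected code length is the sum of the merged weights.
merge 231/1000 + 117/500 → 93/200
merge 49/200 + 29/100 → 107/200
merge 93/200 + 107/200 → 1
L = 93/200 + 107/200 + 1 = 2 bits/symbol.

2 bits/symbol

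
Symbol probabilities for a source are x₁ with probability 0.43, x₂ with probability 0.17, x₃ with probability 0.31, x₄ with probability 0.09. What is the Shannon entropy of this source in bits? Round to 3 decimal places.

1.795 bits

H = −Σ pᵢ log₂ pᵢ.
−0.43·log₂(0.43) = 0.5236
−0.17·log₂(0.17) = 0.4346
−0.31·log₂(0.31) = 0.5238
−0.09·log₂(0.09) = 0.3127
Sum ≈ 1.7946 → 1.795 bits.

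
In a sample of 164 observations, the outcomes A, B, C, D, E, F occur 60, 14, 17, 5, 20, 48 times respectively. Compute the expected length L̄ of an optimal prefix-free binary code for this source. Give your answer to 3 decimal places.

2.311 bits/symbol

Probabilities are the counts divided by 164.
Repeatedly combine the two least-probable nodes; the expected code length is the sum of the merged weights.
merge 5/164 + 7/82 → 19/164
merge 17/164 + 19/164 → 9/41
merge 5/41 + 9/41 → 14/41
merge 12/41 + 14/41 → 26/41
merge 15/41 + 26/41 → 1
L = 19/164 + 9/41 + 14/41 + 26/41 + 1 = 379/164 ≈ 2.311 bits/symbol.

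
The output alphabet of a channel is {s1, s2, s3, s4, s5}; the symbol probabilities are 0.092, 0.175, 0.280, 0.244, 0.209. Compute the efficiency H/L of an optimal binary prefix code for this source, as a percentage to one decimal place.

Entropy H = −Σ p log₂ p ≈ 2.2395 bits.
Huffman merges: 23/250+7/40→267/1000; 209/1000+61/250→453/1000; 267/1000+7/25→547/1000; 453/1000+547/1000→1. L = 2267/1000 ≈ 2.2670.
Efficiency = H/L = 2.2395/2.2670 = 98.8%.

98.8%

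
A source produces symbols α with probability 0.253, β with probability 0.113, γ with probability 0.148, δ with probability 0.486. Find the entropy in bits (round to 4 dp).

1.7709 bits

H = −Σ pᵢ log₂ pᵢ.
−0.253·log₂(0.253) = 0.5016
−0.113·log₂(0.113) = 0.3555
−0.148·log₂(0.148) = 0.4079
−0.486·log₂(0.486) = 0.5059
Sum ≈ 1.7709 → 1.7709 bits.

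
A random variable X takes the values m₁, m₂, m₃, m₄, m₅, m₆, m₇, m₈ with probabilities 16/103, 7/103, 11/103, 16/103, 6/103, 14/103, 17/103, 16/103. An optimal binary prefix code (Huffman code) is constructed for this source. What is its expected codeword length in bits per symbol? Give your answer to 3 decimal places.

Repeatedly combine the two least-probable nodes; the expected code length is the sum of the merged weights.
merge 6/103 + 7/103 → 13/103
merge 11/103 + 13/103 → 24/103
merge 14/103 + 16/103 → 30/103
merge 16/103 + 16/103 → 32/103
merge 17/103 + 24/103 → 41/103
merge 30/103 + 32/103 → 62/103
merge 41/103 + 62/103 → 1
L = 13/103 + 24/103 + 30/103 + 32/103 + 41/103 + 62/103 + 1 = 305/103 ≈ 2.961 bits/symbol.

2.961 bits/symbol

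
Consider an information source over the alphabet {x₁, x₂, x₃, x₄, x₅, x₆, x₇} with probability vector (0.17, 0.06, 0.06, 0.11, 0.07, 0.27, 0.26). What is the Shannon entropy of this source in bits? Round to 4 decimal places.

H = −Σ pᵢ log₂ pᵢ.
−0.17·log₂(0.17) = 0.4346
−0.06·log₂(0.06) = 0.2435
−0.06·log₂(0.06) = 0.2435
−0.11·log₂(0.11) = 0.3503
−0.07·log₂(0.07) = 0.2686
−0.27·log₂(0.27) = 0.5100
−0.26·log₂(0.26) = 0.5053
Sum ≈ 2.5558 → 2.5558 bits.

2.5558 bits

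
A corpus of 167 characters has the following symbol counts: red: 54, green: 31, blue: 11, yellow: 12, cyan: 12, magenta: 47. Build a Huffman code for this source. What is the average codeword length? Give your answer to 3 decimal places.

2.347 bits/symbol

Probabilities are the counts divided by 167.
Repeatedly combine the two least-probable nodes; the expected code length is the sum of the merged weights.
merge 11/167 + 12/167 → 23/167
merge 12/167 + 23/167 → 35/167
merge 31/167 + 35/167 → 66/167
merge 47/167 + 54/167 → 101/167
merge 66/167 + 101/167 → 1
L = 23/167 + 35/167 + 66/167 + 101/167 + 1 = 392/167 ≈ 2.347 bits/symbol.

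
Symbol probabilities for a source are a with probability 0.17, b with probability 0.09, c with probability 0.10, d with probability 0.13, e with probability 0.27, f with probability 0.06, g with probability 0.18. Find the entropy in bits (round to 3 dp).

2.661 bits

H = −Σ pᵢ log₂ pᵢ.
−0.17·log₂(0.17) = 0.4346
−0.09·log₂(0.09) = 0.3127
−0.10·log₂(0.10) = 0.3322
−0.13·log₂(0.13) = 0.3826
−0.27·log₂(0.27) = 0.5100
−0.06·log₂(0.06) = 0.2435
−0.18·log₂(0.18) = 0.4453
Sum ≈ 2.6609 → 2.661 bits.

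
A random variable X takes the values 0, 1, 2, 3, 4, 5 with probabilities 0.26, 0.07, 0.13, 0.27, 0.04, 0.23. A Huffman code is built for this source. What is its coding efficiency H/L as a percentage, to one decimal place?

Entropy H = −Σ p log₂ p ≈ 2.3399 bits.
Huffman merges: 1/25+7/100→11/100; 11/100+13/100→6/25; 23/100+6/25→47/100; 13/50+27/100→53/100; 47/100+53/100→1. L = 47/20 ≈ 2.3500.
Efficiency = H/L = 2.3399/2.3500 = 99.6%.

99.6%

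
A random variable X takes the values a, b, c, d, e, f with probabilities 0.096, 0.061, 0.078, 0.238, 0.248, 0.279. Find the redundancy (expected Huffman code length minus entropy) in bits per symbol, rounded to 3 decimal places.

Entropy H = −Σ p log₂ p ≈ 2.3634 bits.
Huffman merges: 61/1000+39/500→139/1000; 12/125+139/1000→47/200; 47/200+119/500→473/1000; 31/125+279/1000→527/1000; 473/1000+527/1000→1. L = 1187/500 ≈ 2.3740.
L − H = 2.3740 − 2.3634 = 0.011 bits.

0.011 bits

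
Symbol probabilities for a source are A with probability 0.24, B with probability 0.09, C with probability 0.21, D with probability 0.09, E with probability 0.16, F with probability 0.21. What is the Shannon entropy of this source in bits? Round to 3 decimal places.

2.488 bits

H = −Σ pᵢ log₂ pᵢ.
−0.24·log₂(0.24) = 0.4941
−0.09·log₂(0.09) = 0.3127
−0.21·log₂(0.21) = 0.4728
−0.09·log₂(0.09) = 0.3127
−0.16·log₂(0.16) = 0.4230
−0.21·log₂(0.21) = 0.4728
Sum ≈ 2.4881 → 2.488 bits.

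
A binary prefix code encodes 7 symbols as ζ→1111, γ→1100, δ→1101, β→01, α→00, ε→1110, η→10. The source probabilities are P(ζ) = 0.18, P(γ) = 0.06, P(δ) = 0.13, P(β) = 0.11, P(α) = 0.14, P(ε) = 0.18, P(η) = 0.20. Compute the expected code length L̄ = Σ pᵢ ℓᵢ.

3.1 bits/symbol

L̄ = Σ pᵢ·ℓᵢ = 0.18·4 + 0.06·4 + 0.13·4 + 0.11·2 + 0.14·2 + 0.18·4 + 0.20·2 = 3.1 bits/symbol.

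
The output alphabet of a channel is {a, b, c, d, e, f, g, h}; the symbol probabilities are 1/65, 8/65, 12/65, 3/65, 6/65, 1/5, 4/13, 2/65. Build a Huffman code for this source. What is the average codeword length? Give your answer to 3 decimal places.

2.631 bits/symbol

Repeatedly combine the two least-probable nodes; the expected code length is the sum of the merged weights.
merge 1/65 + 2/65 → 3/65
merge 3/65 + 3/65 → 6/65
merge 6/65 + 6/65 → 12/65
merge 8/65 + 12/65 → 4/13
merge 12/65 + 1/5 → 5/13
merge 4/13 + 4/13 → 8/13
merge 5/13 + 8/13 → 1
L = 3/65 + 6/65 + 12/65 + 4/13 + 5/13 + 8/13 + 1 = 171/65 ≈ 2.631 bits/symbol.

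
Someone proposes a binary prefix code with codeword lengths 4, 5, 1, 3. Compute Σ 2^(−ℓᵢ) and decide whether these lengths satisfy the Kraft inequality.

With common denominator 2^5 = 32: Σ 2^(−ℓᵢ) = 2/32 + 1/32 + 16/32 + 4/32 = 23/32 = 0.71875.
Kraft's inequality requires Σ ≤ 1; here Σ = 0.71875 ≤ 1, so such a prefix code exists.

0.71875; yes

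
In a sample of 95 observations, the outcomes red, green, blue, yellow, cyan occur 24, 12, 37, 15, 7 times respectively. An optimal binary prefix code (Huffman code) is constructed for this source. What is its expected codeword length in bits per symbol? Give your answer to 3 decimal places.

Probabilities are the counts divided by 95.
Repeatedly combine the two least-probable nodes; the expected code length is the sum of the merged weights.
merge 7/95 + 12/95 → 1/5
merge 3/19 + 1/5 → 34/95
merge 24/95 + 34/95 → 58/95
merge 37/95 + 58/95 → 1
L = 1/5 + 34/95 + 58/95 + 1 = 206/95 ≈ 2.168 bits/symbol.

2.168 bits/symbol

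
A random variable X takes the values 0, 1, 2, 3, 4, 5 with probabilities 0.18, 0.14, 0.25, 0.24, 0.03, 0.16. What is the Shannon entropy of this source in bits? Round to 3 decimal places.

2.411 bits

H = −Σ pᵢ log₂ pᵢ.
−0.18·log₂(0.18) = 0.4453
−0.14·log₂(0.14) = 0.3971
−0.25·log₂(0.25) = 0.5000
−0.24·log₂(0.24) = 0.4941
−0.03·log₂(0.03) = 0.1518
−0.16·log₂(0.16) = 0.4230
Sum ≈ 2.4113 → 2.411 bits.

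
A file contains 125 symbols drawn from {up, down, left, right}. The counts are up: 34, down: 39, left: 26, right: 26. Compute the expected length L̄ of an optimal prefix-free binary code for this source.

Probabilities are the counts divided by 125.
Repeatedly combine the two least-probable nodes; the expected code length is the sum of the merged weights.
merge 26/125 + 26/125 → 52/125
merge 34/125 + 39/125 → 73/125
merge 52/125 + 73/125 → 1
L = 52/125 + 73/125 + 1 = 2 bits/symbol.

2 bits/symbol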